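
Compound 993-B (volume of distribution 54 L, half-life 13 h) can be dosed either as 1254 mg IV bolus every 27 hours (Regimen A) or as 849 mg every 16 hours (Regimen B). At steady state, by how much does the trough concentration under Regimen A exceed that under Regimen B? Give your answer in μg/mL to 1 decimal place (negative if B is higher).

Regimen A: f = (1/2)^(27/13) ≈ 0.2370; Cmin,ss = (1254/54)·f/(1−f) ≈ 7.213 μg/mL.
Regimen B: f = (1/2)^(16/13) ≈ 0.4261; Cmin,ss = (849/54)·f/(1−f) ≈ 11.673 μg/mL.
Difference ≈ 7.213 − 11.673 ≈ -4.460 μg/mL.

-4.5 μg/mL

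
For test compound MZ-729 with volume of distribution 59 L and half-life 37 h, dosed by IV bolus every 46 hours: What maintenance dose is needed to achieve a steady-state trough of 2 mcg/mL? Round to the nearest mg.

τ/t½ = 46/37 ≈ 1.2432, so f = (1/2)^(46/37) ≈ 0.422422.
Cmin,ss = (D/Vd)·f/(1−f), so D = Cmin,ss·Vd·(1−f)/f.
D = 2 × 59 × (1−f)/f ≈ 2 × 59 × 1.36730 ≈ 161.34 mg.

161 mg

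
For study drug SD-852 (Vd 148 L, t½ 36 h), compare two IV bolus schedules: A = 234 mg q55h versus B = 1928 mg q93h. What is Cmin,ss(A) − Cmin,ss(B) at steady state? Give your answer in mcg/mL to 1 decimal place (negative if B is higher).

-1.8 mcg/mL

Regimen A: f = (1/2)^(55/36) ≈ 0.3468; Cmin,ss = (234/148)·f/(1−f) ≈ 0.839 mcg/mL.
Regimen B: f = (1/2)^(93/36) ≈ 0.1669; Cmin,ss = (1928/148)·f/(1−f) ≈ 2.610 mcg/mL.
Difference ≈ 0.839 − 2.610 ≈ -1.771 mcg/mL.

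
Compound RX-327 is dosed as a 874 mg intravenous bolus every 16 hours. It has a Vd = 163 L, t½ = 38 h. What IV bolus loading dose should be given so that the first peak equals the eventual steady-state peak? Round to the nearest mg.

3453 mg

f = (1/2)^(16/38) ≈ 0.746879; accumulation ratio R = 1/(1−f) ≈ 3.95068.
Loading dose to hit Cmax,ss on first dose: D_load = D_maint·R ≈ 874 × 3.95068 ≈ 3452.89 mg.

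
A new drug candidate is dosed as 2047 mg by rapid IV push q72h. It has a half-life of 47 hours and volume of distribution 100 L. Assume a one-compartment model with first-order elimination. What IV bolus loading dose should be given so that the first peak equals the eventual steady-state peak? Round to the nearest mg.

3129 mg

f = (1/2)^(72/47) ≈ 0.345818; accumulation ratio R = 1/(1−f) ≈ 1.52863.
Loading dose to hit Cmax,ss on first dose: D_load = D_maint·R ≈ 2047 × 1.52863 ≈ 3129.11 mg.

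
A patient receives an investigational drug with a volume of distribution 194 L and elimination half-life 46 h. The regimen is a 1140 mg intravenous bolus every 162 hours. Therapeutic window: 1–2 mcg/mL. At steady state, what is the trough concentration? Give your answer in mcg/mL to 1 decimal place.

0.6 mcg/mL

Over one 162-h interval, 162/46 ≈ 3.5217 half-lives elapse, leaving f ≈ 0.0871 of each dose.
Accumulation ratio R = 1/(1 − f) ≈ 1/0.9129 ≈ 1.0954.
Single-dose peak C₀ = D/Vd = 1140/194 ≈ 5.876 mcg/mL.
Cmax,ss = C₀/(1 − f) ≈ 5.876/0.9129 ≈ 6.437 mcg/mL.
One interval later, Cmin,ss = Cmax,ss·e^(−kτ) ≈ 6.437 × 0.0871 ≈ 0.561 mcg/mL.
Trough 0.6 mcg/mL vs MEC 1 mcg/mL: subtherapeutic.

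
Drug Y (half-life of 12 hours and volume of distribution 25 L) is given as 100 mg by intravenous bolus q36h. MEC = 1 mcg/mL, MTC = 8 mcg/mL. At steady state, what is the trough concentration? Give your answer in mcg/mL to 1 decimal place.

The dosing interval is 3 half-lives, so f = 2^(−3) = 0.125.
Accumulation ratio R = 1/(1 − f) = 1/0.875 = 8/7.
Single-dose peak C₀ = D/Vd = 100/25 = 4 mcg/mL.
Steady-state peak Cmax,ss = C₀·R = 4 × 8/7 ≈ 4.571 mcg/mL.
Steady-state trough Cmin,ss = Cmax,ss·f ≈ 4.571 × 0.125 ≈ 0.571 mcg/mL.
Trough 0.6 mcg/mL vs MEC 1 mcg/mL: subtherapeutic.

0.6 mcg/mL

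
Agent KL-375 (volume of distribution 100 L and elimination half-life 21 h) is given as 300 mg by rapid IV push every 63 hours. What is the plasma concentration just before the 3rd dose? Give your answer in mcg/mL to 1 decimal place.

f = (1/2)^(τ/t½) = (1/2)^(63/21) ≈ 0.1250.
C₀ = D/Vd = 300/100 ≈ 3.000 mcg/mL.
Before the 3rd dose, 2 doses have been given. Superposition: Cmin = C₀·(f + f²).
≈ 3.000 × (0.1250 + 0.0156) ≈ 3.000 × 0.1406 ≈ 0.422 mcg/mL.

0.4 mcg/mL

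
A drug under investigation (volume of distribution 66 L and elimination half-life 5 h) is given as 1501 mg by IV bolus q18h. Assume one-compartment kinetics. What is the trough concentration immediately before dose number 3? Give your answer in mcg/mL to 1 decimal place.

2.0 mcg/mL

f = (1/2)^(τ/t½) = (1/2)^(18/5) ≈ 0.0825.
C₀ = D/Vd = 1501/66 ≈ 22.742 mcg/mL.
Before the 3rd dose, 2 doses have been given. Superposition: Cmin = C₀·(f + f²).
≈ 22.742 × (0.0825 + 0.0068) ≈ 22.742 × 0.0893 ≈ 2.031 mcg/mL.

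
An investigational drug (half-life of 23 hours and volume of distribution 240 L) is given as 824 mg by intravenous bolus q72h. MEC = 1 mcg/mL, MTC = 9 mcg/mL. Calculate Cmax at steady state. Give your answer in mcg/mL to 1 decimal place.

Over one 72-h interval, 72/23 ≈ 3.1304 half-lives elapse, leaving f ≈ 0.1142 of each dose.
Accumulation ratio R = 1/(1 − f) ≈ 1/0.8858 ≈ 1.1289.
Each bolus raises the concentration by D/Vd = 824/240 ≈ 3.433 mcg/mL.
Steady-state peak Cmax,ss = C₀·R ≈ 3.433 × 1.1289 ≈ 3.876 mcg/mL.
Peak 3.9 mcg/mL vs MTC 9 mcg/mL: below toxic threshold.

3.9 mcg/mL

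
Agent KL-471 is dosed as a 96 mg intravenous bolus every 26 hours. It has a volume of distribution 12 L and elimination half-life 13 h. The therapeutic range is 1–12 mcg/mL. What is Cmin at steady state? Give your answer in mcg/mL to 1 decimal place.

The dosing interval is 2 half-lives, so f = 2^(−2) = 0.25.
At steady state, R = 1/(1 − 0.25) = 4/3.
Single-dose peak C₀ = D/Vd = 96/12 = 8 mcg/mL.
Steady-state peak Cmax,ss = C₀·R = 8 × 4/3 ≈ 10.667 mcg/mL.
Steady-state trough Cmin,ss = Cmax,ss·f ≈ 10.667 × 0.25 ≈ 2.667 mcg/mL.
Trough 2.7 mcg/mL vs MEC 1 mcg/mL: adequate.

2.7 mcg/mL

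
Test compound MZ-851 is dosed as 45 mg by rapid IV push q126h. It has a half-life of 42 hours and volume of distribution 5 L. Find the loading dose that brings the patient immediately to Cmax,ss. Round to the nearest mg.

f = (1/2)^(126/42) ≈ 0.125000; accumulation ratio R = 1/(1−f) ≈ 1.14286.
Loading dose to hit Cmax,ss on first dose: D_load = D_maint·R ≈ 45 × 1.14286 ≈ 51.43 mg.

51 mg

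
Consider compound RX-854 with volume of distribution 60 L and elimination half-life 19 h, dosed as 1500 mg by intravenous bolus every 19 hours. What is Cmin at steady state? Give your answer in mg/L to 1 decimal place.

25.0 mg/L

τ = 19 h = 1 half-life, so f = (1/2)^1 = 0.5.
At steady state, R = 1/(1 − 0.5) = 2/1.
Single-dose peak C₀ = D/Vd = 1500/60 = 25 mg/L.
Steady-state peak Cmax,ss = C₀·R = 25 × 2/1 ≈ 50.000 mg/L.
Steady-state trough Cmin,ss = Cmax,ss·f ≈ 50.000 × 0.5 ≈ 25.000 mg/L.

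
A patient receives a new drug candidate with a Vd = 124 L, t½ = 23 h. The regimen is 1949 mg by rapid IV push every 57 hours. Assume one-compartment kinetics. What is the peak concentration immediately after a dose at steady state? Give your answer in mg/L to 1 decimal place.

19.2 mg/L

τ/t½ = 57/23 ≈ 2.4783, so fraction remaining f = (1/2)^(57/23) ≈ 0.1795.
Accumulation ratio R = 1/(1 − f) ≈ 1/0.8205 ≈ 1.2188.
Single-dose peak C₀ = D/Vd = 1949/124 ≈ 15.718 mg/L.
Steady-state peak Cmax,ss = C₀·R ≈ 15.718 × 1.2188 ≈ 19.157 mg/L.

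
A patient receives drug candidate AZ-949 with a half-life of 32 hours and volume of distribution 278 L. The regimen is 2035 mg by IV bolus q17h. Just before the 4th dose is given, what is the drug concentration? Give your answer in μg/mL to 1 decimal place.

11.0 μg/mL

f = (1/2)^(τ/t½) = (1/2)^(17/32) ≈ 0.6920.
C₀ = D/Vd = 2035/278 ≈ 7.320 μg/mL.
Before the 4th dose, 3 doses have been given. Superposition: Cmin = C₀·(f + f² + … + f^3).
≈ 7.320 × (0.6920 + 0.4789 + 0.3314) ≈ 7.320 × 1.5023 ≈ 10.997 μg/mL.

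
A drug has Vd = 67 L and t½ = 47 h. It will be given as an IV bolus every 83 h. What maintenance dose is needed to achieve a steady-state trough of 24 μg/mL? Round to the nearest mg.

3861 mg

τ/t½ = 83/47 ≈ 1.766, so f = (1/2)^(83/47) ≈ 0.294031.
Cmin,ss = (D/Vd)·f/(1−f), so D = Cmin,ss·Vd·(1−f)/f.
D = 24 × 67 × (1−f)/f ≈ 24 × 67 × 2.40100 ≈ 3860.81 mg.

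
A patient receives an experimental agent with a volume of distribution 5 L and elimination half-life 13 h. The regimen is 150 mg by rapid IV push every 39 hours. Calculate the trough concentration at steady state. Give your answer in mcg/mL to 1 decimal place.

The dosing interval is 3 half-lives, so f = 2^(−3) = 0.125.
At steady state, R = 1/(1 − 0.125) = 8/7.
Single-dose peak C₀ = D/Vd = 150/5 = 30 mcg/mL.
Steady-state peak Cmax,ss = C₀·R = 30 × 8/7 ≈ 34.286 mcg/mL.
Steady-state trough Cmin,ss = Cmax,ss·f ≈ 34.286 × 0.125 ≈ 4.286 mcg/mL.

4.3 mcg/mL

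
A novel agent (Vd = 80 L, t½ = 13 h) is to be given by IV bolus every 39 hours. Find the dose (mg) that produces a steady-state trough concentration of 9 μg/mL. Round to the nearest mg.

5040 mg

τ/t½ = 39/13 ≈ 3, so f = (1/2)^(39/13) ≈ 0.125000.
Cmin,ss = (D/Vd)·f/(1−f), so D = Cmin,ss·Vd·(1−f)/f.
D = 9 × 80 × (1−f)/f ≈ 9 × 80 × 7.00000 ≈ 5040.00 mg.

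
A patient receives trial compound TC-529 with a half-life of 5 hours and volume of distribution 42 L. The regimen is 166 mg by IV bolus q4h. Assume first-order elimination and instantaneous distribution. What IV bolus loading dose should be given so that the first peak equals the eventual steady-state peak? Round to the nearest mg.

390 mg

f = (1/2)^(4/5) ≈ 0.574349; accumulation ratio R = 1/(1−f) ≈ 2.34934.
Loading dose to hit Cmax,ss on first dose: D_load = D_maint·R ≈ 166 × 2.34934 ≈ 389.99 mg.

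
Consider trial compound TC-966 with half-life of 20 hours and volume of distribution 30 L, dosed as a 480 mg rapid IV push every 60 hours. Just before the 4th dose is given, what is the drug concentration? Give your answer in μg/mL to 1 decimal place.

2.3 μg/mL

f = (1/2)^(τ/t½) = (1/2)^(60/20) ≈ 0.1250.
C₀ = D/Vd = 480/30 ≈ 16.000 μg/mL.
Before the 4th dose, 3 doses have been given. Superposition: Cmin = C₀·(f + f² + … + f^3).
≈ 16.000 × (0.1250 + 0.0156 + 0.0020) ≈ 16.000 × 0.1426 ≈ 2.282 μg/mL.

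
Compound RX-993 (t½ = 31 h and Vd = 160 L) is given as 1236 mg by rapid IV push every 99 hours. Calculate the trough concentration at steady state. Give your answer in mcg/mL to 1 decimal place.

k = ln2/t½ = ln2/31 ≈ 0.022360 h⁻¹; fraction remaining f = e^(−kτ) = e^(−0.022360×99) ≈ 0.1093.
Accumulation ratio R = 1/(1 − f) ≈ 1/0.8907 ≈ 1.1227.
Each bolus raises the concentration by D/Vd = 1236/160 ≈ 7.725 mcg/mL.
Steady-state peak Cmax,ss = C₀·R ≈ 7.725 × 1.1227 ≈ 8.673 mcg/mL.
Steady-state trough Cmin,ss = Cmax,ss·f ≈ 8.673 × 0.1093 ≈ 0.948 mcg/mL.

0.9 mcg/mL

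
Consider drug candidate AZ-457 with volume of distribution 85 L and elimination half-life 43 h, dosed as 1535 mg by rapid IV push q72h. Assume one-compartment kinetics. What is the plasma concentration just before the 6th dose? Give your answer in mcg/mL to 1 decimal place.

f = (1/2)^(τ/t½) = (1/2)^(72/43) ≈ 0.3133.
C₀ = D/Vd = 1535/85 ≈ 18.059 mcg/mL.
Before the 6th dose, 5 doses have been given. Superposition: Cmin = C₀·(f + f² + … + f^5).
≈ 18.059 × (0.3133 + 0.0982 + 0.0308 + 0.0096 + 0.0030) ≈ 18.059 × 0.4549 ≈ 8.215 mcg/mL.

8.2 mcg/mL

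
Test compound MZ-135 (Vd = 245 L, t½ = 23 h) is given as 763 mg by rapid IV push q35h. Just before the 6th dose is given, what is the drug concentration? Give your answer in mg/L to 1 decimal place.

f = (1/2)^(τ/t½) = (1/2)^(35/23) ≈ 0.3483.
C₀ = D/Vd = 763/245 ≈ 3.114 mg/L.
Before the 6th dose, 5 doses have been given. Superposition: Cmin = C₀·(f + f² + … + f^5).
≈ 3.114 × (0.3483 + 0.1213 + 0.0423 + 0.0147 + 0.0051) ≈ 3.114 × 0.5317 ≈ 1.656 mg/L.

1.7 mg/L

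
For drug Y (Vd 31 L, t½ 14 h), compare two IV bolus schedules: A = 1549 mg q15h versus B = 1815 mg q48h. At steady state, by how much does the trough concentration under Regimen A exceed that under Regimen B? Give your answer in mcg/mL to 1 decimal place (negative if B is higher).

39.4 mcg/mL

Regimen A: f = (1/2)^(15/14) ≈ 0.4758; Cmin,ss = (1549/31)·f/(1−f) ≈ 45.354 mcg/mL.
Regimen B: f = (1/2)^(48/14) ≈ 0.0929; Cmin,ss = (1815/31)·f/(1−f) ≈ 5.996 mcg/mL.
Difference ≈ 45.354 − 5.996 ≈ 39.358 mcg/mL.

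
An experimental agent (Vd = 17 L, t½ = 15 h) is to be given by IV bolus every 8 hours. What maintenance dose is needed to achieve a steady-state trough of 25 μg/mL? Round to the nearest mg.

190 mg

τ/t½ = 8/15 ≈ 0.53333, so f = (1/2)^(8/15) ≈ 0.690956.
Cmin,ss = (D/Vd)·f/(1−f), so D = Cmin,ss·Vd·(1−f)/f.
D = 25 × 17 × (1−f)/f ≈ 25 × 17 × 0.44727 ≈ 190.09 mg.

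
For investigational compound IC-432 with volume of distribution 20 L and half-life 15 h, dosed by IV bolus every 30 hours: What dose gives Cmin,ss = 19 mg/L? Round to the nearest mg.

τ/t½ = 30/15 ≈ 2, so f = (1/2)^(30/15) ≈ 0.250000.
Cmin,ss = (D/Vd)·f/(1−f), so D = Cmin,ss·Vd·(1−f)/f.
D = 19 × 20 × (1−f)/f ≈ 19 × 20 × 3.00000 ≈ 1140.00 mg.

1140 mg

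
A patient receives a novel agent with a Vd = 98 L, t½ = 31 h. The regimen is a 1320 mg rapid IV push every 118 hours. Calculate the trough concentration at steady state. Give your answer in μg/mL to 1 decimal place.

k = ln2/t½ = ln2/31 ≈ 0.022360 h⁻¹; fraction remaining f = e^(−kτ) = e^(−0.022360×118) ≈ 0.0715.
At steady state, accumulation factor R = 1/(1 − e^(−kτ)) ≈ 1.0770.
Single-dose peak C₀ = D/Vd = 1320/98 ≈ 13.469 μg/mL.
Cmax,ss = C₀/(1 − f) ≈ 13.469/0.9285 ≈ 14.506 μg/mL.
One interval later, Cmin,ss = Cmax,ss·e^(−kτ) ≈ 14.506 × 0.0715 ≈ 1.037 μg/mL.

1.0 μg/mL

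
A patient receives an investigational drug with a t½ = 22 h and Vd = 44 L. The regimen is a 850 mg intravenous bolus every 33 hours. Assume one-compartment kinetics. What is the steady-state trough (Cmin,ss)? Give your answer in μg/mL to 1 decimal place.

10.6 μg/mL

Over one 33-h interval, 33/22 ≈ 1.5 half-lives elapse, leaving f ≈ 0.3536 of each dose.
Single-dose peak C₀ = D/Vd = 850/44 ≈ 19.318 μg/mL.
Steady-state trough Cmin,ss = C₀·f/(1−f) ≈ 19.318 × 0.3536/0.6464 ≈ 10.568 μg/mL.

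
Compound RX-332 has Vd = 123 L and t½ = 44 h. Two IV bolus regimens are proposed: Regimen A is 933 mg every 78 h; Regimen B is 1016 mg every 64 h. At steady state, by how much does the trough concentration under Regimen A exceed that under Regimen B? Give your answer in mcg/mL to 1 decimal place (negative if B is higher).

Regimen A: f = (1/2)^(78/44) ≈ 0.2927; Cmin,ss = (933/123)·f/(1−f) ≈ 3.139 mcg/mL.
Regimen B: f = (1/2)^(64/44) ≈ 0.3649; Cmin,ss = (1016/123)·f/(1−f) ≈ 4.746 mcg/mL.
Difference ≈ 3.139 − 4.746 ≈ -1.607 mcg/mL.

-1.6 mcg/mL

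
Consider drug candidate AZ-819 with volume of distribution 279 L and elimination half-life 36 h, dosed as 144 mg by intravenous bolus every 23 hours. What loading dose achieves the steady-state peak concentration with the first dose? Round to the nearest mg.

402 mg

f = (1/2)^(23/36) ≈ 0.642207; accumulation ratio R = 1/(1−f) ≈ 2.79491.
Loading dose to hit Cmax,ss on first dose: D_load = D_maint·R ≈ 144 × 2.79491 ≈ 402.47 mg.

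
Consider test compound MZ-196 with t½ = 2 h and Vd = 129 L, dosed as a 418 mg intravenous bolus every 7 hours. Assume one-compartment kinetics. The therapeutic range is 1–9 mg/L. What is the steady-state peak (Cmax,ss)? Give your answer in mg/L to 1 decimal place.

k = ln2/t½ = ln2/2 ≈ 0.346574 h⁻¹; fraction remaining f = e^(−kτ) = e^(−0.346574×7) ≈ 0.0884.
At steady state, accumulation factor R = 1/(1 − e^(−kτ)) ≈ 1.0970.
Single-dose peak C₀ = D/Vd = 418/129 ≈ 3.240 mg/L.
Steady-state peak Cmax,ss = C₀·R ≈ 3.240 × 1.0970 ≈ 3.554 mg/L.
Peak 3.6 mg/L vs MTC 9 mg/L: below toxic threshold.

3.6 mg/L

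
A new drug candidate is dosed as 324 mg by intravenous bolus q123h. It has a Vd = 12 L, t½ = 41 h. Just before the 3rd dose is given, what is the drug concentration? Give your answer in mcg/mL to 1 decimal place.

3.8 mcg/mL

f = (1/2)^(τ/t½) = (1/2)^(123/41) ≈ 0.1250.
C₀ = D/Vd = 324/12 ≈ 27.000 mcg/mL.
Before the 3rd dose, 2 doses have been given. Superposition: Cmin = C₀·(f + f²).
≈ 27.000 × (0.1250 + 0.0156) ≈ 27.000 × 0.1406 ≈ 3.796 mcg/mL.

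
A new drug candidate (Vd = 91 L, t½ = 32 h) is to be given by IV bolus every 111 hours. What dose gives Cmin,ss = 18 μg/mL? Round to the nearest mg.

16497 mg

τ/t½ = 111/32 ≈ 3.4688, so f = (1/2)^(111/32) ≈ 0.090324.
Cmin,ss = (D/Vd)·f/(1−f), so D = Cmin,ss·Vd·(1−f)/f.
D = 18 × 91 × (1−f)/f ≈ 18 × 91 × 10.07125 ≈ 16496.71 mg.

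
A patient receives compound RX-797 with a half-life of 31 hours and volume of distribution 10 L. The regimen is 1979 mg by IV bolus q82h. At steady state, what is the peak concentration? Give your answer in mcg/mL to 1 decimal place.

235.6 mcg/mL

Over one 82-h interval, 82/31 ≈ 2.6452 half-lives elapse, leaving f ≈ 0.1599 of each dose.
At steady state, accumulation factor R = 1/(1 − e^(−kτ)) ≈ 1.1903.
Each bolus raises the concentration by D/Vd = 1979/10 ≈ 197.900 mcg/mL.
Steady-state peak Cmax,ss = C₀·R ≈ 197.900 × 1.1903 ≈ 235.560 mcg/mL.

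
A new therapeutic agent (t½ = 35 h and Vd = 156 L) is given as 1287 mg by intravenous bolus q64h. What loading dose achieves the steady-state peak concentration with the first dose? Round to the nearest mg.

f = (1/2)^(64/35) ≈ 0.281543; accumulation ratio R = 1/(1−f) ≈ 1.39187.
Loading dose to hit Cmax,ss on first dose: D_load = D_maint·R ≈ 1287 × 1.39187 ≈ 1791.34 mg.

1791 mg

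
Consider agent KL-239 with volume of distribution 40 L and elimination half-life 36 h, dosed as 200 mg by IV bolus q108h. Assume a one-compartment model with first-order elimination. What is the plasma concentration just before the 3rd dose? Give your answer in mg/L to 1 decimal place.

0.7 mg/L

f = (1/2)^(τ/t½) = (1/2)^(108/36) ≈ 0.1250.
C₀ = D/Vd = 200/40 ≈ 5.000 mg/L.
Before the 3rd dose, 2 doses have been given. Superposition: Cmin = C₀·(f + f²).
≈ 5.000 × (0.1250 + 0.0156) ≈ 5.000 × 0.1406 ≈ 0.703 mg/L.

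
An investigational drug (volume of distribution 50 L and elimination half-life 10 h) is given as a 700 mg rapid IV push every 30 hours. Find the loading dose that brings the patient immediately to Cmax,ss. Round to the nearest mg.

800 mg

f = (1/2)^(30/10) ≈ 0.125000; accumulation ratio R = 1/(1−f) ≈ 1.14286.
Loading dose to hit Cmax,ss on first dose: D_load = D_maint·R ≈ 700 × 1.14286 ≈ 800.00 mg.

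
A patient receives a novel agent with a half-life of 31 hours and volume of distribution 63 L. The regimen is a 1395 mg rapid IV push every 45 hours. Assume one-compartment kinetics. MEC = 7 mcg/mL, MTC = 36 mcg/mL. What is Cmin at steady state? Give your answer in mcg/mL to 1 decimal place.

τ/t½ = 45/31 ≈ 1.4516, so fraction remaining f = (1/2)^(45/31) ≈ 0.3656.
Accumulation ratio R = 1/(1 − f) ≈ 1/0.6344 ≈ 1.5763.
Single-dose peak C₀ = D/Vd = 1395/63 ≈ 22.143 mcg/mL.
Steady-state peak Cmax,ss = C₀·R ≈ 22.143 × 1.5763 ≈ 34.904 mcg/mL.
Steady-state trough Cmin,ss = Cmax,ss·f ≈ 34.904 × 0.3656 ≈ 12.761 mcg/mL.
Trough 12.8 mcg/mL vs MEC 7 mcg/mL: adequate.

12.8 mcg/mL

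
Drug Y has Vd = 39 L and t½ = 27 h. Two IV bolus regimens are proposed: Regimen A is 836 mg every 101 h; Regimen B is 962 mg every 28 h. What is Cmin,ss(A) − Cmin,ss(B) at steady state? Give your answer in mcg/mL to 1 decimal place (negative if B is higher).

Regimen A: f = (1/2)^(101/27) ≈ 0.0748; Cmin,ss = (836/39)·f/(1−f) ≈ 1.733 mcg/mL.
Regimen B: f = (1/2)^(28/27) ≈ 0.4873; Cmin,ss = (962/39)·f/(1−f) ≈ 23.445 mcg/mL.
Difference ≈ 1.733 − 23.445 ≈ -21.712 mcg/mL.

-21.7 mcg/mL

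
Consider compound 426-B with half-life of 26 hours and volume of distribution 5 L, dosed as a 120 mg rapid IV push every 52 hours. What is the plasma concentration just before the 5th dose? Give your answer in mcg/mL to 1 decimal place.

f = (1/2)^(τ/t½) = (1/2)^(52/26) ≈ 0.2500.
C₀ = D/Vd = 120/5 ≈ 24.000 mcg/mL.
Before the 5th dose, 4 doses have been given. Superposition: Cmin = C₀·(f + f² + … + f^4).
≈ 24.000 × (0.2500 + 0.0625 + 0.0156 + 0.0039) ≈ 24.000 × 0.3320 ≈ 7.968 mcg/mL.

8.0 mcg/mL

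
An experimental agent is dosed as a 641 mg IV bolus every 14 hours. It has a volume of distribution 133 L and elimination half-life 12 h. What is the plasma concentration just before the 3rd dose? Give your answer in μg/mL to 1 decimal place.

f = (1/2)^(τ/t½) = (1/2)^(14/12) ≈ 0.4454.
C₀ = D/Vd = 641/133 ≈ 4.820 μg/mL.
Before the 3rd dose, 2 doses have been given. Superposition: Cmin = C₀·(f + f²).
≈ 4.820 × (0.4454 + 0.1984) ≈ 4.820 × 0.6438 ≈ 3.103 μg/mL.

3.1 μg/mL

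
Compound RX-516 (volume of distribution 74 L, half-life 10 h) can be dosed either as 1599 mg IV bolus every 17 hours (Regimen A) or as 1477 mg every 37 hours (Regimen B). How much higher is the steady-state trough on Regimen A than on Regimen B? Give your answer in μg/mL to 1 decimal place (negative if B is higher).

Regimen A: f = (1/2)^(17/10) ≈ 0.3078; Cmin,ss = (1599/74)·f/(1−f) ≈ 9.608 μg/mL.
Regimen B: f = (1/2)^(37/10) ≈ 0.0769; Cmin,ss = (1477/74)·f/(1−f) ≈ 1.663 μg/mL.
Difference ≈ 9.608 − 1.663 ≈ 7.945 μg/mL.

7.9 μg/mL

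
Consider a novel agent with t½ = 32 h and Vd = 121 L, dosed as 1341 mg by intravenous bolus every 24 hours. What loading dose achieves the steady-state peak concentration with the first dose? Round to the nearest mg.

3308 mg

f = (1/2)^(24/32) ≈ 0.594604; accumulation ratio R = 1/(1−f) ≈ 2.46672.
Loading dose to hit Cmax,ss on first dose: D_load = D_maint·R ≈ 1341 × 2.46672 ≈ 3307.87 mg.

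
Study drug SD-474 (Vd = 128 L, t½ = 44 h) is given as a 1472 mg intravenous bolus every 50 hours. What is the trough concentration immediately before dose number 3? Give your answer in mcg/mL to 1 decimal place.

f = (1/2)^(τ/t½) = (1/2)^(50/44) ≈ 0.4549.
C₀ = D/Vd = 1472/128 ≈ 11.500 mcg/mL.
Before the 3rd dose, 2 doses have been given. Superposition: Cmin = C₀·(f + f²).
≈ 11.500 × (0.4549 + 0.2069) ≈ 11.500 × 0.6618 ≈ 7.611 mcg/mL.

7.6 mcg/mL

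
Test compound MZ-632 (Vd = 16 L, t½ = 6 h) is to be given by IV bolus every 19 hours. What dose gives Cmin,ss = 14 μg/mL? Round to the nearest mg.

τ/t½ = 19/6 ≈ 3.1667, so f = (1/2)^(19/6) ≈ 0.111362.
Cmin,ss = (D/Vd)·f/(1−f), so D = Cmin,ss·Vd·(1−f)/f.
D = 14 × 16 × (1−f)/f ≈ 14 × 16 × 7.97972 ≈ 1787.46 mg.

1787 mg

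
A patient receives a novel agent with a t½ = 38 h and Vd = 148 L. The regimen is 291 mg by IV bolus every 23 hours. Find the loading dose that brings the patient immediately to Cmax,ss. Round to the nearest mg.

849 mg

f = (1/2)^(23/38) ≈ 0.657351; accumulation ratio R = 1/(1−f) ≈ 2.91844.
Loading dose to hit Cmax,ss on first dose: D_load = D_maint·R ≈ 291 × 2.91844 ≈ 849.27 mg.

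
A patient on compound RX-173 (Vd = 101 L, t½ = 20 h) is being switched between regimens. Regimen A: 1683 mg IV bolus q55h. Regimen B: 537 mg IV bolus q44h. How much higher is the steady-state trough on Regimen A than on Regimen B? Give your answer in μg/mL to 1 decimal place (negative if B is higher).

Regimen A: f = (1/2)^(55/20) ≈ 0.1487; Cmin,ss = (1683/101)·f/(1−f) ≈ 2.911 μg/mL.
Regimen B: f = (1/2)^(44/20) ≈ 0.2176; Cmin,ss = (537/101)·f/(1−f) ≈ 1.479 μg/mL.
Difference ≈ 2.911 − 1.479 ≈ 1.432 μg/mL.

1.4 μg/mL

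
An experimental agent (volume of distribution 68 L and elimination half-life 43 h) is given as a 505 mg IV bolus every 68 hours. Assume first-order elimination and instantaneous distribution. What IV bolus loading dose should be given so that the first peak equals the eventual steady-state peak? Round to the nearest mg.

758 mg

f = (1/2)^(68/43) ≈ 0.334159; accumulation ratio R = 1/(1−f) ≈ 1.50186.
Loading dose to hit Cmax,ss on first dose: D_load = D_maint·R ≈ 505 × 1.50186 ≈ 758.44 mg.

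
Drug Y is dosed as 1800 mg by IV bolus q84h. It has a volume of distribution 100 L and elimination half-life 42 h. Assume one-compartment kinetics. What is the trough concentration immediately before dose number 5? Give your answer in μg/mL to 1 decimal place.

6.0 μg/mL

f = (1/2)^(τ/t½) = (1/2)^(84/42) ≈ 0.2500.
C₀ = D/Vd = 1800/100 ≈ 18.000 μg/mL.
Before the 5th dose, 4 doses have been given. Superposition: Cmin = C₀·(f + f² + … + f^4).
≈ 18.000 × (0.2500 + 0.0625 + 0.0156 + 0.0039) ≈ 18.000 × 0.3320 ≈ 5.976 μg/mL.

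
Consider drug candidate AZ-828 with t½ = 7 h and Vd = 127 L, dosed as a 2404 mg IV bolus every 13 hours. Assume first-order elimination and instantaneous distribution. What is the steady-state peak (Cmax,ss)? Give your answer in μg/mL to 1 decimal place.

τ/t½ = 13/7 ≈ 1.8571, so fraction remaining f = (1/2)^(13/7) ≈ 0.2760.
At steady state, accumulation factor R = 1/(1 − e^(−kτ)) ≈ 1.3812.
Each bolus raises the concentration by D/Vd = 2404/127 ≈ 18.929 μg/mL.
Steady-state peak Cmax,ss = C₀·R ≈ 18.929 × 1.3812 ≈ 26.145 μg/mL.

26.1 μg/mL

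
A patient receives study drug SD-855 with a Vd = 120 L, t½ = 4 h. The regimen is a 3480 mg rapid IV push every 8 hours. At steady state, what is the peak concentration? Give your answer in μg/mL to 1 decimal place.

τ = 8 h = 2 half-lives, so f = (1/2)^2 = 0.25.
At steady state, R = 1/(1 − 0.25) = 4/3.
Single-dose peak C₀ = D/Vd = 3480/120 = 29 μg/mL.
Steady-state peak Cmax,ss = C₀·R = 29 × 4/3 ≈ 38.667 μg/mL.

38.7 μg/mL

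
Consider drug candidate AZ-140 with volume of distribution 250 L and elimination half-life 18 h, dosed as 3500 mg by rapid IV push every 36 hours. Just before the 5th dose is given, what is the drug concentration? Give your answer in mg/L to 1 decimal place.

4.6 mg/L

f = (1/2)^(τ/t½) = (1/2)^(36/18) ≈ 0.2500.
C₀ = D/Vd = 3500/250 ≈ 14.000 mg/L.
Before the 5th dose, 4 doses have been given. Superposition: Cmin = C₀·(f + f² + … + f^4).
≈ 14.000 × (0.2500 + 0.0625 + 0.0156 + 0.0039) ≈ 14.000 × 0.3320 ≈ 4.648 mg/L.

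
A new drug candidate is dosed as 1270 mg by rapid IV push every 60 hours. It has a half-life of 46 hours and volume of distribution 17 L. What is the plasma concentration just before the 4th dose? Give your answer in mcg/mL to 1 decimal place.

47.5 mcg/mL

f = (1/2)^(τ/t½) = (1/2)^(60/46) ≈ 0.4049.
C₀ = D/Vd = 1270/17 ≈ 74.706 mcg/mL.
Before the 4th dose, 3 doses have been given. Superposition: Cmin = C₀·(f + f² + … + f^3).
≈ 74.706 × (0.4049 + 0.1639 + 0.0664) ≈ 74.706 × 0.6352 ≈ 47.453 mcg/mL.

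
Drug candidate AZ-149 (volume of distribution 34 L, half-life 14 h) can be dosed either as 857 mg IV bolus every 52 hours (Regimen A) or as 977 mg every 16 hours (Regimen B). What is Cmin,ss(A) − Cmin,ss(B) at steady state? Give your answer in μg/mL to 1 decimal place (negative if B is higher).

Regimen A: f = (1/2)^(52/14) ≈ 0.0762; Cmin,ss = (857/34)·f/(1−f) ≈ 2.079 μg/mL.
Regimen B: f = (1/2)^(16/14) ≈ 0.4529; Cmin,ss = (977/34)·f/(1−f) ≈ 23.788 μg/mL.
Difference ≈ 2.079 − 23.788 ≈ -21.709 μg/mL.

-21.7 μg/mL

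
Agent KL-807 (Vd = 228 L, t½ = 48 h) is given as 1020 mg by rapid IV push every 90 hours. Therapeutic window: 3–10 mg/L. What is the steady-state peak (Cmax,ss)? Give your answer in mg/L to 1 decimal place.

τ/t½ = 90/48 ≈ 1.875, so fraction remaining f = (1/2)^(90/48) ≈ 0.2726.
Accumulation ratio R = 1/(1 − f) ≈ 1/0.7274 ≈ 1.3748.
Single-dose peak C₀ = D/Vd = 1020/228 ≈ 4.474 mg/L.
Steady-state peak Cmax,ss = C₀·R ≈ 4.474 × 1.3748 ≈ 6.151 mg/L.
Peak 6.2 mg/L vs MTC 10 mg/L: below toxic threshold.

6.2 mg/L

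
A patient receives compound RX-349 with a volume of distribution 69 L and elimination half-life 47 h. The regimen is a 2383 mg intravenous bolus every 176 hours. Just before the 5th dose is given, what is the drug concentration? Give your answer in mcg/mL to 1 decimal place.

2.8 mcg/mL

f = (1/2)^(τ/t½) = (1/2)^(176/47) ≈ 0.0746.
C₀ = D/Vd = 2383/69 ≈ 34.536 mcg/mL.
Before the 5th dose, 4 doses have been given. Superposition: Cmin = C₀·(f + f² + … + f^4).
≈ 34.536 × (0.0746 + 0.0056 + 0.0004 + 0.0000) ≈ 34.536 × 0.0806 ≈ 2.784 mcg/mL.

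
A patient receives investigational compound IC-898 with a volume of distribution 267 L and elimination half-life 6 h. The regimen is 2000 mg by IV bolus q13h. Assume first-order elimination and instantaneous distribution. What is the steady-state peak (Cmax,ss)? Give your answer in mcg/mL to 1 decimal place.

k = ln2/t½ = ln2/6 ≈ 0.115525 h⁻¹; fraction remaining f = e^(−kτ) = e^(−0.115525×13) ≈ 0.2227.
Accumulation ratio R = 1/(1 − f) ≈ 1/0.7773 ≈ 1.2865.
Single-dose peak C₀ = D/Vd = 2000/267 ≈ 7.491 mcg/mL.
Steady-state peak Cmax,ss = C₀·R ≈ 7.491 × 1.2865 ≈ 9.637 mcg/mL.

9.6 mcg/mL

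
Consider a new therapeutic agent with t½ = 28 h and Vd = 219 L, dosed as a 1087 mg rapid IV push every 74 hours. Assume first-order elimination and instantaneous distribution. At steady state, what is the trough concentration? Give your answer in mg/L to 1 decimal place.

0.9 mg/L

τ/t½ = 74/28 ≈ 2.6429, so fraction remaining f = (1/2)^(74/28) ≈ 0.1601.
At steady state, accumulation factor R = 1/(1 − e^(−kτ)) ≈ 1.1906.
Each bolus raises the concentration by D/Vd = 1087/219 ≈ 4.963 mg/L.
Steady-state peak Cmax,ss = C₀·R ≈ 4.963 × 1.1906 ≈ 5.909 mg/L.
One interval later, Cmin,ss = Cmax,ss·e^(−kτ) ≈ 5.909 × 0.1601 ≈ 0.946 mg/L.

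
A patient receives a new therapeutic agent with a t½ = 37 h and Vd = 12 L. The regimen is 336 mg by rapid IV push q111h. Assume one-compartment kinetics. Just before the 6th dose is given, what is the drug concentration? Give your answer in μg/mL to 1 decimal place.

4.0 μg/mL

f = (1/2)^(τ/t½) = (1/2)^(111/37) ≈ 0.1250.
C₀ = D/Vd = 336/12 ≈ 28.000 μg/mL.
Before the 6th dose, 5 doses have been given. Superposition: Cmin = C₀·(f + f² + … + f^5).
≈ 28.000 × (0.1250 + 0.0156 + 0.0020 + 0.0002 + 0.0000) ≈ 28.000 × 0.1428 ≈ 3.998 μg/mL.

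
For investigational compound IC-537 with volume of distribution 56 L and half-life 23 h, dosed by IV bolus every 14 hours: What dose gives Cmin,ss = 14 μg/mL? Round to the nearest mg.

τ/t½ = 14/23 ≈ 0.6087, so f = (1/2)^(14/23) ≈ 0.655789.
Cmin,ss = (D/Vd)·f/(1−f), so D = Cmin,ss·Vd·(1−f)/f.
D = 14 × 56 × (1−f)/f ≈ 14 × 56 × 0.52488 ≈ 411.51 mg.

412 mg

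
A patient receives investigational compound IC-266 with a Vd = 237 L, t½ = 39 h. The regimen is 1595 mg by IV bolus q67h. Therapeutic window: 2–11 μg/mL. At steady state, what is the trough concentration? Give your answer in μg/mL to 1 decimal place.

τ/t½ = 67/39 ≈ 1.7179, so fraction remaining f = (1/2)^(67/39) ≈ 0.3040.
Single-dose peak C₀ = D/Vd = 1595/237 ≈ 6.730 μg/mL.
Steady-state trough Cmin,ss = C₀·f/(1−f) ≈ 6.730 × 0.3040/0.6960 ≈ 2.940 μg/mL.
Trough 2.9 μg/mL vs MEC 2 μg/mL: adequate.

2.9 μg/mL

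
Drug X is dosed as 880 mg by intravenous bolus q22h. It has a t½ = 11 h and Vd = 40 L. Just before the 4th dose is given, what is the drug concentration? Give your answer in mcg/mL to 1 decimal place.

f = (1/2)^(τ/t½) = (1/2)^(22/11) ≈ 0.2500.
C₀ = D/Vd = 880/40 ≈ 22.000 mcg/mL.
Before the 4th dose, 3 doses have been given. Superposition: Cmin = C₀·(f + f² + … + f^3).
≈ 22.000 × (0.2500 + 0.0625 + 0.0156) ≈ 22.000 × 0.3281 ≈ 7.218 mcg/mL.

7.2 mcg/mL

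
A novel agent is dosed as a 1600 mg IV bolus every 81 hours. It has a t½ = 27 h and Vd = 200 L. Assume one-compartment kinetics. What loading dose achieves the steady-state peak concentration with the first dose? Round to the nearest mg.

1829 mg

f = (1/2)^(81/27) ≈ 0.125000; accumulation ratio R = 1/(1−f) ≈ 1.14286.
Loading dose to hit Cmax,ss on first dose: D_load = D_maint·R ≈ 1600 × 1.14286 ≈ 1828.58 mg.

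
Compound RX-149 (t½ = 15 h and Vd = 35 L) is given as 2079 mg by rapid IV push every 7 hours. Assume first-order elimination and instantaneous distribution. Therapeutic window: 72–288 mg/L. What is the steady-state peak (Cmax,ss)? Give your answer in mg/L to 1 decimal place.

Over one 7-h interval, 7/15 ≈ 0.46667 half-lives elapse, leaving f ≈ 0.7236 of each dose.
Accumulation ratio R = 1/(1 − f) ≈ 1/0.2764 ≈ 3.6179.
Single-dose peak C₀ = D/Vd = 2079/35 ≈ 59.400 mg/L.
Cmax,ss = C₀/(1 − f) ≈ 59.400/0.2764 ≈ 214.906 mg/L.
Peak 214.9 mg/L vs MTC 288 mg/L: below toxic threshold.

214.9 mg/L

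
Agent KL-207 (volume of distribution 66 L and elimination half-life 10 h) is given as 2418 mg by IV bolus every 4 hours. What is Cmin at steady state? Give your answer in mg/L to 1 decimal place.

k = ln2/t½ = ln2/10 ≈ 0.069315 h⁻¹; fraction remaining f = e^(−kτ) = e^(−0.069315×4) ≈ 0.7579.
At steady state, accumulation factor R = 1/(1 − e^(−kτ)) ≈ 4.1305.
Each bolus raises the concentration by D/Vd = 2418/66 ≈ 36.636 mg/L.
Cmax,ss = C₀/(1 − f) ≈ 36.636/0.2421 ≈ 151.326 mg/L.
One interval later, Cmin,ss = Cmax,ss·e^(−kτ) ≈ 151.326 × 0.7579 ≈ 114.690 mg/L.

114.7 mg/L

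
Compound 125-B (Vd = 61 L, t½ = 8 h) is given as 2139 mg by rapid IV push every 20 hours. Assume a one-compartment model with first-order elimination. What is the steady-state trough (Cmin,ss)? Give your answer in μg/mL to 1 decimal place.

7.5 μg/mL

τ/t½ = 20/8 ≈ 2.5, so fraction remaining f = (1/2)^(20/8) ≈ 0.1768.
At steady state, accumulation factor R = 1/(1 − e^(−kτ)) ≈ 1.2148.
Each bolus raises the concentration by D/Vd = 2139/61 ≈ 35.066 μg/mL.
Steady-state peak Cmax,ss = C₀·R ≈ 35.066 × 1.2148 ≈ 42.598 μg/mL.
Steady-state trough Cmin,ss = Cmax,ss·f ≈ 42.598 × 0.1768 ≈ 7.531 μg/mL.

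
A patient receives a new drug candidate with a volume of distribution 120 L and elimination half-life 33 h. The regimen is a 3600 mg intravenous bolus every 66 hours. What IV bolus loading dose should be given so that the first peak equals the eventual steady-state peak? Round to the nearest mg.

f = (1/2)^(66/33) ≈ 0.250000; accumulation ratio R = 1/(1−f) ≈ 1.33333.
Loading dose to hit Cmax,ss on first dose: D_load = D_maint·R ≈ 3600 × 1.33333 ≈ 4799.99 mg.

4800 mg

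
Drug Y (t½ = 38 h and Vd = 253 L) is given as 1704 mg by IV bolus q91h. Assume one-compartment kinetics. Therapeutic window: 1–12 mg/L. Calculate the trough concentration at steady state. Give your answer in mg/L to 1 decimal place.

1.6 mg/L

τ/t½ = 91/38 ≈ 2.3947, so fraction remaining f = (1/2)^(91/38) ≈ 0.1902.
At steady state, accumulation factor R = 1/(1 − e^(−kτ)) ≈ 1.2349.
Each bolus raises the concentration by D/Vd = 1704/253 ≈ 6.735 mg/L.
Cmax,ss = C₀/(1 − f) ≈ 6.735/0.8098 ≈ 8.317 mg/L.
One interval later, Cmin,ss = Cmax,ss·e^(−kτ) ≈ 8.317 × 0.1902 ≈ 1.582 mg/L.
Trough 1.6 mg/L vs MEC 1 mg/L: adequate.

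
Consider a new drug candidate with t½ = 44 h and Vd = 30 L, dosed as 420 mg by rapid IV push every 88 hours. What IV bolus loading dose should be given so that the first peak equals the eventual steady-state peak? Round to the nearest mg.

560 mg

f = (1/2)^(88/44) ≈ 0.250000; accumulation ratio R = 1/(1−f) ≈ 1.33333.
Loading dose to hit Cmax,ss on first dose: D_load = D_maint·R ≈ 420 × 1.33333 ≈ 560.00 mg.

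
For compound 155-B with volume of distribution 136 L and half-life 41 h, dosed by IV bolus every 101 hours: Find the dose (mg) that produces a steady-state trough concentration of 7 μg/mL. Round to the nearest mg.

τ/t½ = 101/41 ≈ 2.4634, so f = (1/2)^(101/41) ≈ 0.181317.
Cmin,ss = (D/Vd)·f/(1−f), so D = Cmin,ss·Vd·(1−f)/f.
D = 7 × 136 × (1−f)/f ≈ 7 × 136 × 4.51520 ≈ 4298.47 mg.

4298 mg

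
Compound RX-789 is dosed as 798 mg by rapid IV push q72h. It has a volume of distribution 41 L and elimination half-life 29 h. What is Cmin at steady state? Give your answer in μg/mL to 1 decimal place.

τ/t½ = 72/29 ≈ 2.4828, so fraction remaining f = (1/2)^(72/29) ≈ 0.1789.
Single-dose peak C₀ = D/Vd = 798/41 ≈ 19.463 μg/mL.
Steady-state trough Cmin,ss = C₀·f/(1−f) ≈ 19.463 × 0.1789/0.8211 ≈ 4.241 μg/mL.

4.2 μg/mL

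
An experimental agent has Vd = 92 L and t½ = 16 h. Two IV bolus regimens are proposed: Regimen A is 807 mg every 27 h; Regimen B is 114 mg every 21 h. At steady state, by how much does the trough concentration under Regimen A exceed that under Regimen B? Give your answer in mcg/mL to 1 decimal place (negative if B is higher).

3.1 mcg/mL

Regimen A: f = (1/2)^(27/16) ≈ 0.3105; Cmin,ss = (807/92)·f/(1−f) ≈ 3.950 mcg/mL.
Regimen B: f = (1/2)^(21/16) ≈ 0.4026; Cmin,ss = (114/92)·f/(1−f) ≈ 0.835 mcg/mL.
Difference ≈ 3.950 − 0.835 ≈ 3.115 mcg/mL.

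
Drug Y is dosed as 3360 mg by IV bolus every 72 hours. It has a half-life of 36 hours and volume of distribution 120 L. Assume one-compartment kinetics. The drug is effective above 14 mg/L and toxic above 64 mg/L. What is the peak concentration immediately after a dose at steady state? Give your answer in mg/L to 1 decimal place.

τ = 72 h = 2 half-lives, so f = (1/2)^2 = 0.25.
Accumulation ratio R = 1/(1 − f) = 1/0.75 = 4/3.
Single-dose peak C₀ = D/Vd = 3360/120 = 28 mg/L.
Steady-state peak Cmax,ss = C₀·R = 28 × 4/3 ≈ 37.333 mg/L.
Peak 37.3 mg/L vs MTC 64 mg/L: below toxic threshold.

37.3 mg/L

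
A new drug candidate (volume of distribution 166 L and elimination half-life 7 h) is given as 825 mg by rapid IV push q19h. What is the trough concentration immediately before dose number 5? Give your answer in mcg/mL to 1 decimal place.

0.9 mcg/mL

f = (1/2)^(τ/t½) = (1/2)^(19/7) ≈ 0.1524.
C₀ = D/Vd = 825/166 ≈ 4.970 mcg/mL.
Before the 5th dose, 4 doses have been given. Superposition: Cmin = C₀·(f + f² + … + f^4).
≈ 4.970 × (0.1524 + 0.0232 + 0.0035 + 0.0005) ≈ 4.970 × 0.1796 ≈ 0.893 mcg/mL.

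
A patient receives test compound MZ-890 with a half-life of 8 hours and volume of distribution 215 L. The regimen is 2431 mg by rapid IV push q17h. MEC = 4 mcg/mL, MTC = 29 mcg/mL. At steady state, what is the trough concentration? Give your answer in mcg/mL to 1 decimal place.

Over one 17-h interval, 17/8 ≈ 2.125 half-lives elapse, leaving f ≈ 0.2293 of each dose.
Each bolus raises the concentration by D/Vd = 2431/215 ≈ 11.307 mcg/mL.
Steady-state trough Cmin,ss = C₀·f/(1−f) ≈ 11.307 × 0.2293/0.7707 ≈ 3.364 mcg/mL.
Trough 3.4 mcg/mL vs MEC 4 mcg/mL: subtherapeutic.

3.4 mcg/mL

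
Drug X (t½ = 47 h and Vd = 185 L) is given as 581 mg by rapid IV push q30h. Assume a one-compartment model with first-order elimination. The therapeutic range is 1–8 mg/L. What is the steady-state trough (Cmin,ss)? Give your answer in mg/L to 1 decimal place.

5.6 mg/L

k = ln2/t½ = ln2/47 ≈ 0.014748 h⁻¹; fraction remaining f = e^(−kτ) = e^(−0.014748×30) ≈ 0.6425.
Accumulation ratio R = 1/(1 − f) ≈ 1/0.3575 ≈ 2.7972.
Single-dose peak C₀ = D/Vd = 581/185 ≈ 3.141 mg/L.
Steady-state peak Cmax,ss = C₀·R ≈ 3.141 × 2.7972 ≈ 8.786 mg/L.
One interval later, Cmin,ss = Cmax,ss·e^(−kτ) ≈ 8.786 × 0.6425 ≈ 5.645 mg/L.
Trough 5.6 mg/L vs MEC 1 mg/L: adequate.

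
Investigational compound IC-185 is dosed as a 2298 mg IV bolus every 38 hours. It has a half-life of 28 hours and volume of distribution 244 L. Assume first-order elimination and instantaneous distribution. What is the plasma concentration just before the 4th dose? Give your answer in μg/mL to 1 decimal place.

5.7 μg/mL

f = (1/2)^(τ/t½) = (1/2)^(38/28) ≈ 0.3904.
C₀ = D/Vd = 2298/244 ≈ 9.418 μg/mL.
Before the 4th dose, 3 doses have been given. Superposition: Cmin = C₀·(f + f² + … + f^3).
≈ 9.418 × (0.3904 + 0.1524 + 0.0595) ≈ 9.418 × 0.6023 ≈ 5.672 μg/mL.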